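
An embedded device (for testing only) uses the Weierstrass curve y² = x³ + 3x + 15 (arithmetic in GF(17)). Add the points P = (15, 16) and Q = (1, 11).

(15, 16) + (1, 11). λ = (11 - 16)/(1 - 15) ≡ 12/3 mod 17. 3⁻¹ ≡ 6 (mod 17), so λ ≡ 4.
  x = λ² - 15 - 1 = 16 - 16 ≡ 0; y = λ·(15 - 0) - 16 ≡ 10. → (0, 10)

(0, 10)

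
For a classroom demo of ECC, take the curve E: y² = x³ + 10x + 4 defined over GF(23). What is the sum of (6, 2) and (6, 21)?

The two points share x = 6 and their y-coordinates satisfy 2 + 21 ≡ 0 (mod 23), so they are inverses. Their sum is 𝒪.

O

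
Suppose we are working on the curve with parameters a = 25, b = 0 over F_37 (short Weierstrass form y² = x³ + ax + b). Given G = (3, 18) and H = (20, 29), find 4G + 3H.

(31, 35)

First 4G:
Repeated addition: build up to 4G.
2G: tangent at (3, 18): λ = (3·3² + 25)/(2·18) ≡ 15/36. 36⁻¹ ≡ 36 (mod 37), so λ ≡ 15·36 ≡ 22.
  x = λ² - 3 - 3 = 484 - 6 ≡ 34; y = λ·(3 - 34) - 18 ≡ 3. → (34, 3)
3G: (34, 3) + (3, 18). λ = (18 - 3)/(3 - 34) ≡ 15/6 mod 37. 6⁻¹ ≡ 31 (mod 37) since 6·31 = 186 ≡ 1, so λ ≡ 21.
  x = λ² - 34 - 3 = 441 - 37 ≡ 34; y = λ·(34 - 34) - 3 ≡ 34. → (34, 34)
4G: (34, 34) + (3, 18). λ = (18 - 34)/(3 - 34) ≡ 21/6 mod 37. 6⁻¹ ≡ 31 (mod 37) since 6·31 = 186 ≡ 1, so λ ≡ 22.
  x = λ² - 34 - 3 = 484 - 37 ≡ 3; y = λ·(34 - 3) - 34 ≡ 19. → (3, 19)
4G = (3, 19).
Next 3H:
Repeated addition: build up to 3H.
2H: tangent at (20, 29): λ = (3·20² + 25)/(2·29) ≡ 4/21. 21⁻¹ ≡ 30 (mod 37), so λ ≡ 4·30 ≡ 9.
  x = λ² - 20 - 20 = 81 - 40 ≡ 4; y = λ·(20 - 4) - 29 ≡ 4. → (4, 4)
3H: (4, 4) + (20, 29). λ = (29 - 4)/(20 - 4) ≡ 25/16 mod 37. 16⁻¹ ≡ 7 (mod 37), so λ ≡ 27.
  x = λ² - 4 - 20 = 729 - 24 ≡ 2; y = λ·(4 - 2) - 4 ≡ 13. → (2, 13)
3H = (2, 13).
Finally 4G + 3H:
(3, 19) + (2, 13). λ = (13 - 19)/(2 - 3) ≡ 31/36 mod 37. 36⁻¹ ≡ 36 (mod 37), so λ ≡ 6.
  x = λ² - 3 - 2 = 36 - 5 ≡ 31; y = λ·(3 - 31) - 19 ≡ 35. → (31, 35)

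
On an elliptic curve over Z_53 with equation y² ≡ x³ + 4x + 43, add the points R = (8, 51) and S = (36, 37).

(8, 51) + (36, 37). λ = (37 - 51)/(36 - 8) ≡ 39/28 mod 53. 28⁻¹ ≡ 36 (mod 53) since 28·36 = 1008 ≡ 1, so λ ≡ 26.
  x = λ² - 8 - 36 = 676 - 44 ≡ 49; y = λ·(8 - 49) - 51 ≡ 49. → (49, 49)

(49, 49)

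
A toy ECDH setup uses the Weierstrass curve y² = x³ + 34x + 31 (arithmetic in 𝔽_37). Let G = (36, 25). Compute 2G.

(2, 12)

tangent at (36, 25): λ = (3·36² + 34)/(2·25) ≡ 0/13. 13⁻¹ ≡ 20 (mod 37), so λ ≡ 0·20 ≡ 0.
  x = λ² - 36 - 36 = 0 - 72 ≡ 2; y = λ·(36 - 2) - 25 ≡ 12. → (2, 12)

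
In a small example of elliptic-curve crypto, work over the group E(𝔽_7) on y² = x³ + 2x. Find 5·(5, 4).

(6, 5)

Write G = (5, 4).
Double-and-add on 5 = (101)₂. Start with G = (5, 4) for the leading 1-bit.
double: tangent at (5, 4): λ = (3·5² + 2)/(2·4) ≡ 0/1. 1⁻¹ ≡ 1 (mod 7) since 1·1 = 1 ≡ 1, so λ ≡ 0·1 ≡ 0.
  x = λ² - 5 - 5 = 0 - 10 ≡ 4; y = λ·(5 - 4) - 4 ≡ 3. → (4, 3)
double: tangent at (4, 3): λ = (3·4² + 2)/(2·3) ≡ 1/6. 6⁻¹ ≡ 6 (mod 7), so λ ≡ 1·6 ≡ 6.
  x = λ² - 4 - 4 = 36 - 8 ≡ 0; y = λ·(4 - 0) - 3 ≡ 0. → (0, 0)
add G: (0, 0) + (5, 4). λ = (4 - 0)/(5 - 0) ≡ 4/5 mod 7. 5⁻¹ ≡ 3 (mod 7), so λ ≡ 5.
  x = λ² - 0 - 5 = 25 - 5 ≡ 6; y = λ·(0 - 6) - 0 ≡ 5. → (6, 5)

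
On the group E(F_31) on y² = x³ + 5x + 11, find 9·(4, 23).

(28, 0)

Write G = (4, 23).
Double-and-add on 9 = (1001)₂. Start with G = (4, 23) for the leading 1-bit.
double: tangent at (4, 23): λ = (3·4² + 5)/(2·23) ≡ 22/15. 15⁻¹ ≡ 29 (mod 31) since 15·29 = 435 ≡ 1, so λ ≡ 22·29 ≡ 18.
  x = λ² - 4 - 4 = 324 - 8 ≡ 6; y = λ·(4 - 6) - 23 ≡ 3. → (6, 3)
double: tangent at (6, 3): λ = (3·6² + 5)/(2·3) ≡ 20/6. 6⁻¹ ≡ 26 (mod 31) since 6·26 = 156 ≡ 1, so λ ≡ 20·26 ≡ 24.
  x = λ² - 6 - 6 = 576 - 12 ≡ 6; y = λ·(6 - 6) - 3 ≡ 28. → (6, 28)
double: tangent at (6, 28): λ = (3·6² + 5)/(2·28) ≡ 20/25. 25⁻¹ ≡ 5 (mod 31) since 25·5 = 125 ≡ 1, so λ ≡ 20·5 ≡ 7.
  x = λ² - 6 - 6 = 49 - 12 ≡ 6; y = λ·(6 - 6) - 28 ≡ 3. → (6, 3)
add G: (6, 3) + (4, 23). λ = (23 - 3)/(4 - 6) ≡ 20/29 mod 31. 29⁻¹ ≡ 15 (mod 31), so λ ≡ 21.
  x = λ² - 6 - 4 = 441 - 10 ≡ 28; y = λ·(6 - 28) - 3 ≡ 0. → (28, 0)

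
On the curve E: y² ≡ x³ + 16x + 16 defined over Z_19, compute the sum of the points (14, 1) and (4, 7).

(14, 1) + (4, 7). λ = (7 - 1)/(4 - 14) ≡ 6/9 mod 19. 9⁻¹ ≡ 17 (mod 19) since 9·17 = 153 ≡ 1, so λ ≡ 7.
  x = λ² - 14 - 4 = 49 - 18 ≡ 12; y = λ·(14 - 12) - 1 ≡ 13. → (12, 13)

(12, 13)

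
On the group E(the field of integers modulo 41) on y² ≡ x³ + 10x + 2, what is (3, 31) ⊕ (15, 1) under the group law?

(3, 31) + (15, 1). λ = (1 - 31)/(15 - 3) ≡ 11/12 mod 41. 12⁻¹ ≡ 24 (mod 41), so λ ≡ 18.
  x = λ² - 3 - 15 = 324 - 18 ≡ 19; y = λ·(3 - 19) - 31 ≡ 9. → (19, 9)

(19, 9)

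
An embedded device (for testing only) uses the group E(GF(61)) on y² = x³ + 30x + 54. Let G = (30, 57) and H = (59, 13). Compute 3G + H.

(32, 54)

First 3G:
Repeated addition: build up to 3G.
2G: tangent at (30, 57): λ = (3·30² + 30)/(2·57) ≡ 46/53. 53⁻¹ ≡ 38 (mod 61), so λ ≡ 46·38 ≡ 40.
  x = λ² - 30 - 30 = 1600 - 60 ≡ 15; y = λ·(30 - 15) - 57 ≡ 55. → (15, 55)
3G: (15, 55) + (30, 57). λ = (57 - 55)/(30 - 15) ≡ 2/15 mod 61. 15⁻¹ ≡ 57 (mod 61), so λ ≡ 53.
  x = λ² - 15 - 30 = 2809 - 45 ≡ 19; y = λ·(15 - 19) - 55 ≡ 38. → (19, 38)
3G = (19, 38).
Finally 3G + H:
(19, 38) + (59, 13). λ = (13 - 38)/(59 - 19) ≡ 36/40 mod 61. 40⁻¹ ≡ 29 (mod 61) since 40·29 = 1160 ≡ 1, so λ ≡ 7.
  x = λ² - 19 - 59 = 49 - 78 ≡ 32; y = λ·(19 - 32) - 38 ≡ 54. → (32, 54)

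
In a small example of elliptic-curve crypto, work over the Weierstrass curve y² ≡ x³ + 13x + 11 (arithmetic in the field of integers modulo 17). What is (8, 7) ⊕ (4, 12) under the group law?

(8, 7) + (4, 12). λ = (12 - 7)/(4 - 8) ≡ 5/13 mod 17. 13⁻¹ ≡ 4 (mod 17) since 13·4 = 52 ≡ 1, so λ ≡ 3.
  x = λ² - 8 - 4 = 9 - 12 ≡ 14; y = λ·(8 - 14) - 7 ≡ 9. → (14, 9)

(14, 9)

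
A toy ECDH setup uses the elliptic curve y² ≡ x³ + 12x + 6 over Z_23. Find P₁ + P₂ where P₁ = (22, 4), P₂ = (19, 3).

(22, 4) + (19, 3). λ = (3 - 4)/(19 - 22) ≡ 22/20 mod 23. 20⁻¹ ≡ 15 (mod 23), so λ ≡ 8.
  x = λ² - 22 - 19 = 64 - 41 ≡ 0; y = λ·(22 - 0) - 4 ≡ 11. → (0, 11)

(0, 11)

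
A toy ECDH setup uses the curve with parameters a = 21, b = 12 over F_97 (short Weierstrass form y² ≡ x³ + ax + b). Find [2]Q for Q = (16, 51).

tangent at (16, 51): λ = (3·16² + 21)/(2·51) ≡ 13/5. 5⁻¹ ≡ 39 (mod 97), so λ ≡ 13·39 ≡ 22.
  x = λ² - 16 - 16 = 484 - 32 ≡ 64; y = λ·(16 - 64) - 51 ≡ 57. → (64, 57)

(64, 57)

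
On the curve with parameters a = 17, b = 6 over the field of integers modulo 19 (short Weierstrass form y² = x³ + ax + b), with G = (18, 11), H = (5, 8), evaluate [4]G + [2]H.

(18, 11)

First 4G:
Repeated addition: build up to 4G.
2G: tangent at (18, 11): λ = (3·18² + 17)/(2·11) ≡ 1/3. 3⁻¹ ≡ 13 (mod 19) since 3·13 = 39 ≡ 1, so λ ≡ 1·13 ≡ 13.
  x = λ² - 18 - 18 = 169 - 36 ≡ 0; y = λ·(18 - 0) - 11 ≡ 14. → (0, 14)
3G: (0, 14) + (18, 11). λ = (11 - 14)/(18 - 0) ≡ 16/18 mod 19. 18⁻¹ ≡ 18 (mod 19), so λ ≡ 3.
  x = λ² - 0 - 18 = 9 - 18 ≡ 10; y = λ·(0 - 10) - 14 ≡ 13. → (10, 13)
4G: (10, 13) + (18, 11). λ = (11 - 13)/(18 - 10) ≡ 17/8 mod 19. 8⁻¹ ≡ 12 (mod 19), so λ ≡ 14.
  x = λ² - 10 - 18 = 196 - 28 ≡ 16; y = λ·(10 - 16) - 13 ≡ 17. → (16, 17)
4G = (16, 17).
Next 2H:
Repeated addition: build up to 2H.
2H: tangent at (5, 8): λ = (3·5² + 17)/(2·8) ≡ 16/16. 16⁻¹ ≡ 6 (mod 19) since 16·6 = 96 ≡ 1, so λ ≡ 16·6 ≡ 1.
  x = λ² - 5 - 5 = 1 - 10 ≡ 10; y = λ·(5 - 10) - 8 ≡ 6. → (10, 6)
2H = (10, 6).
Finally 4G + 2H:
(16, 17) + (10, 6). λ = (6 - 17)/(10 - 16) ≡ 8/13 mod 19. 13⁻¹ ≡ 3 (mod 19), so λ ≡ 5.
  x = λ² - 16 - 10 = 25 - 26 ≡ 18; y = λ·(16 - 18) - 17 ≡ 11. → (18, 11)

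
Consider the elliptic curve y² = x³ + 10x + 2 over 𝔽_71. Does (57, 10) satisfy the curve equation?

y² = 10² ≡ 29; x³ + 10x + 2 = 185765 ≡ 29 (mod 71). 29 = 29.

yes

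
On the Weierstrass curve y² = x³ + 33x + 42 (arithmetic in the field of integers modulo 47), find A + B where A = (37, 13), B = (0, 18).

(37, 13) + (0, 18). λ = (18 - 13)/(0 - 37) ≡ 5/10 mod 47. 10⁻¹ ≡ 33 (mod 47), so λ ≡ 24.
  x = λ² - 37 - 0 = 576 - 37 ≡ 22; y = λ·(37 - 22) - 13 ≡ 18. → (22, 18)

(22, 18)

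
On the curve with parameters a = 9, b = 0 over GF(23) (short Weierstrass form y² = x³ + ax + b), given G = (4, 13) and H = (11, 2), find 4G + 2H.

First 4G:
Double-and-add on 4 = (100)₂. Start with G = (4, 13) for the leading 1-bit.
double: tangent at (4, 13): λ = (3·4² + 9)/(2·13) ≡ 11/3. 3⁻¹ ≡ 8 (mod 23) since 3·8 = 24 ≡ 1, so λ ≡ 11·8 ≡ 19.
  x = λ² - 4 - 4 = 361 - 8 ≡ 8; y = λ·(4 - 8) - 13 ≡ 3. → (8, 3)
double: tangent at (8, 3): λ = (3·8² + 9)/(2·3) ≡ 17/6. 6⁻¹ ≡ 4 (mod 23), so λ ≡ 17·4 ≡ 22.
  x = λ² - 8 - 8 = 484 - 16 ≡ 8; y = λ·(8 - 8) - 3 ≡ 20. → (8, 20)
4G = (8, 20).
Next 2H:
Repeated addition: build up to 2H.
2H: tangent at (11, 2): λ = (3·11² + 9)/(2·2) ≡ 4/4. 4⁻¹ ≡ 6 (mod 23), so λ ≡ 4·6 ≡ 1.
  x = λ² - 11 - 11 = 1 - 22 ≡ 2; y = λ·(11 - 2) - 2 ≡ 7. → (2, 7)
2H = (2, 7).
Finally 4G + 2H:
(8, 20) + (2, 7). λ = (7 - 20)/(2 - 8) ≡ 10/17 mod 23. 17⁻¹ ≡ 19 (mod 23), so λ ≡ 6.
  x = λ² - 8 - 2 = 36 - 10 ≡ 3; y = λ·(8 - 3) - 20 ≡ 10. → (3, 10)

(3, 10)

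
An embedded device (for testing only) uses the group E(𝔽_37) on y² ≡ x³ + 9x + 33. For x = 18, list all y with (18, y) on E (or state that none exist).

x³ + 9x + 33 = 6027 ≡ 33 (mod 37).
Square roots of 33 mod 37: 12 and 25 (since 12² = 144 ≡ 33).

12, 25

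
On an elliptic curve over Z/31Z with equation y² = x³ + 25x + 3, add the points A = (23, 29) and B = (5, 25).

(13, 18)

(23, 29) + (5, 25). λ = (25 - 29)/(5 - 23) ≡ 27/13 mod 31. 13⁻¹ ≡ 12 (mod 31) since 13·12 = 156 ≡ 1, so λ ≡ 14.
  x = λ² - 23 - 5 = 196 - 28 ≡ 13; y = λ·(23 - 13) - 29 ≡ 18. → (13, 18)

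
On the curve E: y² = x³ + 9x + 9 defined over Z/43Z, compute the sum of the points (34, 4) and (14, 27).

(34, 4) + (14, 27). λ = (27 - 4)/(14 - 34) ≡ 23/23 mod 43. 23⁻¹ ≡ 15 (mod 43) since 23·15 = 345 ≡ 1, so λ ≡ 1.
  x = λ² - 34 - 14 = 1 - 48 ≡ 39; y = λ·(34 - 39) - 4 ≡ 34. → (39, 34)

(39, 34)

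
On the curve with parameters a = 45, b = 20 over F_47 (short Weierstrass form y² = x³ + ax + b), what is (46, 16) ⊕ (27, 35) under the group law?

(22, 7)

(46, 16) + (27, 35). λ = (35 - 16)/(27 - 46) ≡ 19/28 mod 47. 28⁻¹ ≡ 42 (mod 47), so λ ≡ 46.
  x = λ² - 46 - 27 = 2116 - 73 ≡ 22; y = λ·(46 - 22) - 16 ≡ 7. → (22, 7)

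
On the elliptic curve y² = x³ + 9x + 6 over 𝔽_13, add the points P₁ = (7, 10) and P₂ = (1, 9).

(7, 10) + (1, 9). λ = (9 - 10)/(1 - 7) ≡ 12/7 mod 13. 7⁻¹ ≡ 2 (mod 13) since 7·2 = 14 ≡ 1, so λ ≡ 11.
  x = λ² - 7 - 1 = 121 - 8 ≡ 9; y = λ·(7 - 9) - 10 ≡ 7. → (9, 7)

(9, 7)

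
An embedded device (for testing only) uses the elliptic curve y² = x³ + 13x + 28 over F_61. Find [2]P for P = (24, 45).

tangent at (24, 45): λ = (3·24² + 13)/(2·45) ≡ 33/29. 29⁻¹ ≡ 40 (mod 61), so λ ≡ 33·40 ≡ 39.
  x = λ² - 24 - 24 = 1521 - 48 ≡ 9; y = λ·(24 - 9) - 45 ≡ 52. → (9, 52)

(9, 52)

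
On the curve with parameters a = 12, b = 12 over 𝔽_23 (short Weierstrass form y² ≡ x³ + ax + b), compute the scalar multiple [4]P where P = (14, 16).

Double-and-add on 4 = (100)₂. Start with P = (14, 16) for the leading 1-bit.
double: tangent at (14, 16): λ = (3·14² + 12)/(2·16) ≡ 2/9. 9⁻¹ ≡ 18 (mod 23), so λ ≡ 2·18 ≡ 13.
  x = λ² - 14 - 14 = 169 - 28 ≡ 3; y = λ·(14 - 3) - 16 ≡ 12. → (3, 12)
double: tangent at (3, 12): λ = (3·3² + 12)/(2·12) ≡ 16/1. 1⁻¹ ≡ 1 (mod 23), so λ ≡ 16·1 ≡ 16.
  x = λ² - 3 - 3 = 256 - 6 ≡ 20; y = λ·(3 - 20) - 12 ≡ 15. → (20, 15)

(20, 15)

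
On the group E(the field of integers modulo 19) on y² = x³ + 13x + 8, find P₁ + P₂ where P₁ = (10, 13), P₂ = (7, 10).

(10, 13) + (7, 10). λ = (10 - 13)/(7 - 10) ≡ 16/16 mod 19. 16⁻¹ ≡ 6 (mod 19), so λ ≡ 1.
  x = λ² - 10 - 7 = 1 - 17 ≡ 3; y = λ·(10 - 3) - 13 ≡ 13. → (3, 13)

(3, 13)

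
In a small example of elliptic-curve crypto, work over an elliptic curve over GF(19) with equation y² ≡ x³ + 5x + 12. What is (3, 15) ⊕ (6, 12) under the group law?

(3, 15) + (6, 12). λ = (12 - 15)/(6 - 3) ≡ 16/3 mod 19. 3⁻¹ ≡ 13 (mod 19), so λ ≡ 18.
  x = λ² - 3 - 6 = 324 - 9 ≡ 11; y = λ·(3 - 11) - 15 ≡ 12. → (11, 12)

(11, 12)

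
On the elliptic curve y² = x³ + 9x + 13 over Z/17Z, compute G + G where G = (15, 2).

(5, 8)

tangent at (15, 2): λ = (3·15² + 9)/(2·2) ≡ 4/4. 4⁻¹ ≡ 13 (mod 17), so λ ≡ 4·13 ≡ 1.
  x = λ² - 15 - 15 = 1 - 30 ≡ 5; y = λ·(15 - 5) - 2 ≡ 8. → (5, 8)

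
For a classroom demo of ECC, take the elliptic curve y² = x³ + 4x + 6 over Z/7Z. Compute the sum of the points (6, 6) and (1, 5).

(6, 6) + (1, 5). λ = (5 - 6)/(1 - 6) ≡ 6/2 mod 7. 2⁻¹ ≡ 4 (mod 7), so λ ≡ 3.
  x = λ² - 6 - 1 = 9 - 7 ≡ 2; y = λ·(6 - 2) - 6 ≡ 6. → (2, 6)

(2, 6)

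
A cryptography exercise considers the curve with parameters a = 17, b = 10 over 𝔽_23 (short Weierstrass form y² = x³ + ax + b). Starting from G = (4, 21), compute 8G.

Repeated addition: build up to 8G.
2G: tangent at (4, 21): λ = (3·4² + 17)/(2·21) ≡ 19/19. 19⁻¹ ≡ 17 (mod 23) since 19·17 = 323 ≡ 1, so λ ≡ 19·17 ≡ 1.
  x = λ² - 4 - 4 = 1 - 8 ≡ 16; y = λ·(4 - 16) - 21 ≡ 13. → (16, 13)
3G: (16, 13) + (4, 21). λ = (21 - 13)/(4 - 16) ≡ 8/11 mod 23. 11⁻¹ ≡ 21 (mod 23) since 11·21 = 231 ≡ 1, so λ ≡ 7.
  x = λ² - 16 - 4 = 49 - 20 ≡ 6; y = λ·(16 - 6) - 13 ≡ 11. → (6, 11)
4G: (6, 11) + (4, 21). λ = (21 - 11)/(4 - 6) ≡ 10/21 mod 23. 21⁻¹ ≡ 11 (mod 23), so λ ≡ 18.
  x = λ² - 6 - 4 = 324 - 10 ≡ 15; y = λ·(6 - 15) - 11 ≡ 11. → (15, 11)
5G: (15, 11) + (4, 21). λ = (21 - 11)/(4 - 15) ≡ 10/12 mod 23. 12⁻¹ ≡ 2 (mod 23), so λ ≡ 20.
  x = λ² - 15 - 4 = 400 - 19 ≡ 13; y = λ·(15 - 13) - 11 ≡ 6. → (13, 6)
6G: (13, 6) + (4, 21). λ = (21 - 6)/(4 - 13) ≡ 15/14 mod 23. 14⁻¹ ≡ 5 (mod 23) since 14·5 = 70 ≡ 1, so λ ≡ 6.
  x = λ² - 13 - 4 = 36 - 17 ≡ 19; y = λ·(13 - 19) - 6 ≡ 4. → (19, 4)
7G: (19, 4) + (4, 21). λ = (21 - 4)/(4 - 19) ≡ 17/8 mod 23. 8⁻¹ ≡ 3 (mod 23) since 8·3 = 24 ≡ 1, so λ ≡ 5.
  x = λ² - 19 - 4 = 25 - 23 ≡ 2; y = λ·(19 - 2) - 4 ≡ 12. → (2, 12)
8G: (2, 12) + (4, 21). λ = (21 - 12)/(4 - 2) ≡ 9/2 mod 23. 2⁻¹ ≡ 12 (mod 23), so λ ≡ 16.
  x = λ² - 2 - 4 = 256 - 6 ≡ 20; y = λ·(2 - 20) - 12 ≡ 22. → (20, 22)

(20, 22)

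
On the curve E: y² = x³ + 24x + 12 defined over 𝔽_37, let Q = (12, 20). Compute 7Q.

Double-and-add on 7 = (111)₂. Start with Q = (12, 20) for the leading 1-bit.
double: tangent at (12, 20): λ = (3·12² + 24)/(2·20) ≡ 12/3. 3⁻¹ ≡ 25 (mod 37), so λ ≡ 12·25 ≡ 4.
  x = λ² - 12 - 12 = 16 - 24 ≡ 29; y = λ·(12 - 29) - 20 ≡ 23. → (29, 23)
add Q: (29, 23) + (12, 20). λ = (20 - 23)/(12 - 29) ≡ 34/20 mod 37. 20⁻¹ ≡ 13 (mod 37), so λ ≡ 35.
  x = λ² - 29 - 12 = 1225 - 41 ≡ 0; y = λ·(29 - 0) - 23 ≡ 30. → (0, 30)
double: tangent at (0, 30): λ = (3·0² + 24)/(2·30) ≡ 24/23. 23⁻¹ ≡ 29 (mod 37) since 23·29 = 667 ≡ 1, so λ ≡ 24·29 ≡ 30.
  x = λ² - 0 - 0 = 900 - 0 ≡ 12; y = λ·(0 - 12) - 30 ≡ 17. → (12, 17)
add Q: (12, 17) + (12, 20): same x and y₁ ≡ -y₂, so the sum is 𝒪.

O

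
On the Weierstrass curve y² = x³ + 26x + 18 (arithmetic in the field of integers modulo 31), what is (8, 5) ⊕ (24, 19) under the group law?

(8, 5) + (24, 19). λ = (19 - 5)/(24 - 8) ≡ 14/16 mod 31. 16⁻¹ ≡ 2 (mod 31), so λ ≡ 28.
  x = λ² - 8 - 24 = 784 - 32 ≡ 8; y = λ·(8 - 8) - 5 ≡ 26. → (8, 26)

(8, 26)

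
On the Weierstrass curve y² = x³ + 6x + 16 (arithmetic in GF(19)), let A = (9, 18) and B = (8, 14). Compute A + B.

(18, 3)

(9, 18) + (8, 14). λ = (14 - 18)/(8 - 9) ≡ 15/18 mod 19. 18⁻¹ ≡ 18 (mod 19) since 18·18 = 324 ≡ 1, so λ ≡ 4.
  x = λ² - 9 - 8 = 16 - 17 ≡ 18; y = λ·(9 - 18) - 18 ≡ 3. → (18, 3)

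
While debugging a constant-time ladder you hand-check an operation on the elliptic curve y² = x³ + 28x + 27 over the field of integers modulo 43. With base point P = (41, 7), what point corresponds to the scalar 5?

Repeated addition: build up to 5P.
2P: tangent at (41, 7): λ = (3·41² + 28)/(2·7) ≡ 40/14. 14⁻¹ ≡ 40 (mod 43), so λ ≡ 40·40 ≡ 9.
  x = λ² - 41 - 41 = 81 - 82 ≡ 42; y = λ·(41 - 42) - 7 ≡ 27. → (42, 27)
3P: (42, 27) + (41, 7). λ = (7 - 27)/(41 - 42) ≡ 23/42 mod 43. 42⁻¹ ≡ 42 (mod 43), so λ ≡ 20.
  x = λ² - 42 - 41 = 400 - 83 ≡ 16; y = λ·(42 - 16) - 27 ≡ 20. → (16, 20)
4P: (16, 20) + (41, 7). λ = (7 - 20)/(41 - 16) ≡ 30/25 mod 43. 25⁻¹ ≡ 31 (mod 43) since 25·31 = 775 ≡ 1, so λ ≡ 27.
  x = λ² - 16 - 41 = 729 - 57 ≡ 27; y = λ·(16 - 27) - 20 ≡ 27. → (27, 27)
5P: (27, 27) + (41, 7). λ = (7 - 27)/(41 - 27) ≡ 23/14 mod 43. 14⁻¹ ≡ 40 (mod 43), so λ ≡ 17.
  x = λ² - 27 - 41 = 289 - 68 ≡ 6; y = λ·(27 - 6) - 27 ≡ 29. → (6, 29)

(6, 29)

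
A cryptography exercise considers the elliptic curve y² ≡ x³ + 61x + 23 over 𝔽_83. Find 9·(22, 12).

(20, 14)

Write P = (22, 12).
Double-and-add on 9 = (1001)₂. Start with P = (22, 12) for the leading 1-bit.
double: tangent at (22, 12): λ = (3·22² + 61)/(2·12) ≡ 19/24. 24⁻¹ ≡ 45 (mod 83), so λ ≡ 19·45 ≡ 25.
  x = λ² - 22 - 22 = 625 - 44 ≡ 0; y = λ·(22 - 0) - 12 ≡ 40. → (0, 40)
double: tangent at (0, 40): λ = (3·0² + 61)/(2·40) ≡ 61/80. 80⁻¹ ≡ 55 (mod 83), so λ ≡ 61·55 ≡ 35.
  x = λ² - 0 - 0 = 1225 - 0 ≡ 63; y = λ·(0 - 63) - 40 ≡ 79. → (63, 79)
double: tangent at (63, 79): λ = (3·63² + 61)/(2·79) ≡ 16/75. 75⁻¹ ≡ 31 (mod 83) since 75·31 = 2325 ≡ 1, so λ ≡ 16·31 ≡ 81.
  x = λ² - 63 - 63 = 6561 - 126 ≡ 44; y = λ·(63 - 44) - 79 ≡ 49. → (44, 49)
add P: (44, 49) + (22, 12). λ = (12 - 49)/(22 - 44) ≡ 46/61 mod 83. 61⁻¹ ≡ 49 (mod 83) since 61·49 = 2989 ≡ 1, so λ ≡ 13.
  x = λ² - 44 - 22 = 169 - 66 ≡ 20; y = λ·(44 - 20) - 49 ≡ 14. → (20, 14)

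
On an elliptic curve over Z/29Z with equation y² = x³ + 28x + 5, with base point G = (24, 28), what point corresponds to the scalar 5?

(1, 11)

Double-and-add on 5 = (101)₂. Start with G = (24, 28) for the leading 1-bit.
double: tangent at (24, 28): λ = (3·24² + 28)/(2·28) ≡ 16/27. 27⁻¹ ≡ 14 (mod 29), so λ ≡ 16·14 ≡ 21.
  x = λ² - 24 - 24 = 441 - 48 ≡ 16; y = λ·(24 - 16) - 28 ≡ 24. → (16, 24)
double: tangent at (16, 24): λ = (3·16² + 28)/(2·24) ≡ 13/19. 19⁻¹ ≡ 26 (mod 29) since 19·26 = 494 ≡ 1, so λ ≡ 13·26 ≡ 19.
  x = λ² - 16 - 16 = 361 - 32 ≡ 10; y = λ·(16 - 10) - 24 ≡ 3. → (10, 3)
add G: (10, 3) + (24, 28). λ = (28 - 3)/(24 - 10) ≡ 25/14 mod 29. 14⁻¹ ≡ 27 (mod 29) since 14·27 = 378 ≡ 1, so λ ≡ 8.
  x = λ² - 10 - 24 = 64 - 34 ≡ 1; y = λ·(10 - 1) - 3 ≡ 11. → (1, 11)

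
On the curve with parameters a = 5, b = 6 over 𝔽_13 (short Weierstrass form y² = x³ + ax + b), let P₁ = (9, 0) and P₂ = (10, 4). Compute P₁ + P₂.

(9, 0) + (10, 4). λ = (4 - 0)/(10 - 9) ≡ 4/1 mod 13. 1⁻¹ ≡ 1 (mod 13), so λ ≡ 4.
  x = λ² - 9 - 10 = 16 - 19 ≡ 10; y = λ·(9 - 10) - 0 ≡ 9. → (10, 9)

(10, 9)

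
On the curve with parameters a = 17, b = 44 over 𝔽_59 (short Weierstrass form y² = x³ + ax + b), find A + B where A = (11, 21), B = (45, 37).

(11, 21) + (45, 37). λ = (37 - 21)/(45 - 11) ≡ 16/34 mod 59. 34⁻¹ ≡ 33 (mod 59) since 34·33 = 1122 ≡ 1, so λ ≡ 56.
  x = λ² - 11 - 45 = 3136 - 56 ≡ 12; y = λ·(11 - 12) - 21 ≡ 41. → (12, 41)

(12, 41)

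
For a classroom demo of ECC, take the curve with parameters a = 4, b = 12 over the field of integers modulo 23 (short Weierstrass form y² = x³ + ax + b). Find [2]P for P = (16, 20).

(4, 0)

tangent at (16, 20): λ = (3·16² + 4)/(2·20) ≡ 13/17. 17⁻¹ ≡ 19 (mod 23) since 17·19 = 323 ≡ 1, so λ ≡ 13·19 ≡ 17.
  x = λ² - 16 - 16 = 289 - 32 ≡ 4; y = λ·(16 - 4) - 20 ≡ 0. → (4, 0)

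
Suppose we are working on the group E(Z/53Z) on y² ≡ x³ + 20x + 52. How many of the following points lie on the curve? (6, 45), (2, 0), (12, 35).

1

(6, 45): 45² ≡ 11, rhs ≡ 17 → off.
(2, 0): 0² ≡ 0, rhs ≡ 47 → off.
(12, 35): 35² ≡ 6, rhs ≡ 6 → on.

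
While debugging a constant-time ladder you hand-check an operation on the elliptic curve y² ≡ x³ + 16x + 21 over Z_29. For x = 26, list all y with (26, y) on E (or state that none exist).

2, 27

x³ + 16x + 21 = 18013 ≡ 4 (mod 29).
Square roots of 4 mod 29: 2 and 27 (since 2² = 4 ≡ 4).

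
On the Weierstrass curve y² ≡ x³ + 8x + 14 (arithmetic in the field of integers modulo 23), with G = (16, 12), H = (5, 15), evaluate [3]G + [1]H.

First 3G:
Repeated addition: build up to 3G.
2G: tangent at (16, 12): λ = (3·16² + 8)/(2·12) ≡ 17/1. 1⁻¹ ≡ 1 (mod 23) since 1·1 = 1 ≡ 1, so λ ≡ 17·1 ≡ 17.
  x = λ² - 16 - 16 = 289 - 32 ≡ 4; y = λ·(16 - 4) - 12 ≡ 8. → (4, 8)
3G: (4, 8) + (16, 12). λ = (12 - 8)/(16 - 4) ≡ 4/12 mod 23. 12⁻¹ ≡ 2 (mod 23) since 12·2 = 24 ≡ 1, so λ ≡ 8.
  x = λ² - 4 - 16 = 64 - 20 ≡ 21; y = λ·(4 - 21) - 8 ≡ 17. → (21, 17)
3G = (21, 17).
Finally 3G + H:
(21, 17) + (5, 15). λ = (15 - 17)/(5 - 21) ≡ 21/7 mod 23. 7⁻¹ ≡ 10 (mod 23), so λ ≡ 3.
  x = λ² - 21 - 5 = 9 - 26 ≡ 6; y = λ·(21 - 6) - 17 ≡ 5. → (6, 5)

(6, 5)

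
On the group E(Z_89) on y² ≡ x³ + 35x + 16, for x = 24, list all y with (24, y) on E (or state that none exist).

x³ + 35x + 16 = 14680 ≡ 84 (mod 89).
Square roots of 84 mod 89: 23 and 66 (since 23² = 529 ≡ 84).

23, 66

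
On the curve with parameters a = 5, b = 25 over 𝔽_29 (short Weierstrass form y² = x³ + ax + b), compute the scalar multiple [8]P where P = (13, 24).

Double-and-add on 8 = (1000)₂. Start with P = (13, 24) for the leading 1-bit.
double: tangent at (13, 24): λ = (3·13² + 5)/(2·24) ≡ 19/19. 19⁻¹ ≡ 26 (mod 29), so λ ≡ 19·26 ≡ 1.
  x = λ² - 13 - 13 = 1 - 26 ≡ 4; y = λ·(13 - 4) - 24 ≡ 14. → (4, 14)
double: tangent at (4, 14): λ = (3·4² + 5)/(2·14) ≡ 24/28. 28⁻¹ ≡ 28 (mod 29), so λ ≡ 24·28 ≡ 5.
  x = λ² - 4 - 4 = 25 - 8 ≡ 17; y = λ·(4 - 17) - 14 ≡ 8. → (17, 8)
double: tangent at (17, 8): λ = (3·17² + 5)/(2·8) ≡ 2/16. 16⁻¹ ≡ 20 (mod 29) since 16·20 = 320 ≡ 1, so λ ≡ 2·20 ≡ 11.
  x = λ² - 17 - 17 = 121 - 34 ≡ 0; y = λ·(17 - 0) - 8 ≡ 5. → (0, 5)

(0, 5)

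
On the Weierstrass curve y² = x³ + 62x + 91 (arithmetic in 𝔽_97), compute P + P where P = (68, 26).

tangent at (68, 26): λ = (3·68² + 62)/(2·26) ≡ 63/52. 52⁻¹ ≡ 28 (mod 97), so λ ≡ 63·28 ≡ 18.
  x = λ² - 68 - 68 = 324 - 136 ≡ 91; y = λ·(68 - 91) - 26 ≡ 45. → (91, 45)

(91, 45)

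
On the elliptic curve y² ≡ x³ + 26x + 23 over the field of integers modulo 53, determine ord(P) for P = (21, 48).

3

2P: tangent at (21, 48): λ = (3·21² + 26)/(2·48) ≡ 24/43. 43⁻¹ ≡ 37 (mod 53) since 43·37 = 1591 ≡ 1, so λ ≡ 24·37 ≡ 40.
  x = λ² - 21 - 21 = 1600 - 42 ≡ 21; y = λ·(21 - 21) - 48 ≡ 5. → (21, 5)
3P: (21, 5) + (21, 48): same x and y₁ ≡ -y₂, so the sum is the point at infinity.
3P = the point at infinity, so the order is 3.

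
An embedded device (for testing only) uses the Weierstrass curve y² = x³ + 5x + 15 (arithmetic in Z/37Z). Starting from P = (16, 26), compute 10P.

(8, 7)

Repeated addition: build up to 10P.
2P: tangent at (16, 26): λ = (3·16² + 5)/(2·26) ≡ 33/15. 15⁻¹ ≡ 5 (mod 37) since 15·5 = 75 ≡ 1, so λ ≡ 33·5 ≡ 17.
  x = λ² - 16 - 16 = 289 - 32 ≡ 35; y = λ·(16 - 35) - 26 ≡ 21. → (35, 21)
3P: (35, 21) + (16, 26). λ = (26 - 21)/(16 - 35) ≡ 5/18 mod 37. 18⁻¹ ≡ 35 (mod 37) since 18·35 = 630 ≡ 1, so λ ≡ 27.
  x = λ² - 35 - 16 = 729 - 51 ≡ 12; y = λ·(35 - 12) - 21 ≡ 8. → (12, 8)
4P: (12, 8) + (16, 26). λ = (26 - 8)/(16 - 12) ≡ 18/4 mod 37. 4⁻¹ ≡ 28 (mod 37), so λ ≡ 23.
  x = λ² - 12 - 16 = 529 - 28 ≡ 20; y = λ·(12 - 20) - 8 ≡ 30. → (20, 30)
5P: (20, 30) + (16, 26). λ = (26 - 30)/(16 - 20) ≡ 33/33 mod 37. 33⁻¹ ≡ 9 (mod 37), so λ ≡ 1.
  x = λ² - 20 - 16 = 1 - 36 ≡ 2; y = λ·(20 - 2) - 30 ≡ 25. → (2, 25)
6P: (2, 25) + (16, 26). λ = (26 - 25)/(16 - 2) ≡ 1/14 mod 37. 14⁻¹ ≡ 8 (mod 37) since 14·8 = 112 ≡ 1, so λ ≡ 8.
  x = λ² - 2 - 16 = 64 - 18 ≡ 9; y = λ·(2 - 9) - 25 ≡ 30. → (9, 30)
7P: (9, 30) + (16, 26). λ = (26 - 30)/(16 - 9) ≡ 33/7 mod 37. 7⁻¹ ≡ 16 (mod 37), so λ ≡ 10.
  x = λ² - 9 - 16 = 100 - 25 ≡ 1; y = λ·(9 - 1) - 30 ≡ 13. → (1, 13)
8P: (1, 13) + (16, 26). λ = (26 - 13)/(16 - 1) ≡ 13/15 mod 37. 15⁻¹ ≡ 5 (mod 37) since 15·5 = 75 ≡ 1, so λ ≡ 28.
  x = λ² - 1 - 16 = 784 - 17 ≡ 27; y = λ·(1 - 27) - 13 ≡ 36. → (27, 36)
9P: (27, 36) + (16, 26). λ = (26 - 36)/(16 - 27) ≡ 27/26 mod 37. 26⁻¹ ≡ 10 (mod 37), so λ ≡ 11.
  x = λ² - 27 - 16 = 121 - 43 ≡ 4; y = λ·(27 - 4) - 36 ≡ 32. → (4, 32)
10P: (4, 32) + (16, 26). λ = (26 - 32)/(16 - 4) ≡ 31/12 mod 37. 12⁻¹ ≡ 34 (mod 37) since 12·34 = 408 ≡ 1, so λ ≡ 18.
  x = λ² - 4 - 16 = 324 - 20 ≡ 8; y = λ·(4 - 8) - 32 ≡ 7. → (8, 7)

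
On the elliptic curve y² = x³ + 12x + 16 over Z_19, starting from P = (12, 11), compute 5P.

(7, 14)

Repeated addition: build up to 5P.
2P: tangent at (12, 11): λ = (3·12² + 12)/(2·11) ≡ 7/3. 3⁻¹ ≡ 13 (mod 19), so λ ≡ 7·13 ≡ 15.
  x = λ² - 12 - 12 = 225 - 24 ≡ 11; y = λ·(12 - 11) - 11 ≡ 4. → (11, 4)
3P: (11, 4) + (12, 11). λ = (11 - 4)/(12 - 11) ≡ 7/1 mod 19. 1⁻¹ ≡ 1 (mod 19) since 1·1 = 1 ≡ 1, so λ ≡ 7.
  x = λ² - 11 - 12 = 49 - 23 ≡ 7; y = λ·(11 - 7) - 4 ≡ 5. → (7, 5)
4P: (7, 5) + (12, 11). λ = (11 - 5)/(12 - 7) ≡ 6/5 mod 19. 5⁻¹ ≡ 4 (mod 19), so λ ≡ 5.
  x = λ² - 7 - 12 = 25 - 19 ≡ 6; y = λ·(7 - 6) - 5 ≡ 0. → (6, 0)
5P: (6, 0) + (12, 11). λ = (11 - 0)/(12 - 6) ≡ 11/6 mod 19. 6⁻¹ ≡ 16 (mod 19), so λ ≡ 5.
  x = λ² - 6 - 12 = 25 - 18 ≡ 7; y = λ·(6 - 7) - 0 ≡ 14. → (7, 14)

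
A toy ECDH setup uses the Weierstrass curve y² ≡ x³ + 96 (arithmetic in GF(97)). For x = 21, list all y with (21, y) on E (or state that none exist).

none

x³ + 0x + 96 = 9357 ≡ 45 (mod 97).
45 is a non-residue mod 97; no y exists.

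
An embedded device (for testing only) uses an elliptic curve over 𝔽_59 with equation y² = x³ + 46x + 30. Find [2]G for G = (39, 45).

tangent at (39, 45): λ = (3·39² + 46)/(2·45) ≡ 7/31. 31⁻¹ ≡ 40 (mod 59) since 31·40 = 1240 ≡ 1, so λ ≡ 7·40 ≡ 44.
  x = λ² - 39 - 39 = 1936 - 78 ≡ 29; y = λ·(39 - 29) - 45 ≡ 41. → (29, 41)

(29, 41)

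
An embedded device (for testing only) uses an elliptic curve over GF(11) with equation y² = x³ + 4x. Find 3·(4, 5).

Write Q = (4, 5).
Repeated addition: build up to 3Q.
2Q: tangent at (4, 5): λ = (3·4² + 4)/(2·5) ≡ 8/10. 10⁻¹ ≡ 10 (mod 11) since 10·10 = 100 ≡ 1, so λ ≡ 8·10 ≡ 3.
  x = λ² - 4 - 4 = 9 - 8 ≡ 1; y = λ·(4 - 1) - 5 ≡ 4. → (1, 4)
3Q: (1, 4) + (4, 5). λ = (5 - 4)/(4 - 1) ≡ 1/3 mod 11. 3⁻¹ ≡ 4 (mod 11), so λ ≡ 4.
  x = λ² - 1 - 4 = 16 - 5 ≡ 0; y = λ·(1 - 0) - 4 ≡ 0. → (0, 0)

(0, 0)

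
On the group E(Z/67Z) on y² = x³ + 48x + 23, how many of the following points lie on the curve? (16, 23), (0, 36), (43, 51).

(16, 23): 23² ≡ 60, rhs ≡ 63 → off.
(0, 36): 36² ≡ 23, rhs ≡ 23 → on.
(43, 51): 51² ≡ 55, rhs ≡ 55 → on.

2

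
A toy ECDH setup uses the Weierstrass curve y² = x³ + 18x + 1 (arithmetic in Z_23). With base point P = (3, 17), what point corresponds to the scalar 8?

(15, 9)

Repeated addition: build up to 8P.
2P: tangent at (3, 17): λ = (3·3² + 18)/(2·17) ≡ 22/11. 11⁻¹ ≡ 21 (mod 23) since 11·21 = 231 ≡ 1, so λ ≡ 22·21 ≡ 2.
  x = λ² - 3 - 3 = 4 - 6 ≡ 21; y = λ·(3 - 21) - 17 ≡ 16. → (21, 16)
3P: (21, 16) + (3, 17). λ = (17 - 16)/(3 - 21) ≡ 1/5 mod 23. 5⁻¹ ≡ 14 (mod 23), so λ ≡ 14.
  x = λ² - 21 - 3 = 196 - 24 ≡ 11; y = λ·(21 - 11) - 16 ≡ 9. → (11, 9)
4P: (11, 9) + (3, 17). λ = (17 - 9)/(3 - 11) ≡ 8/15 mod 23. 15⁻¹ ≡ 20 (mod 23), so λ ≡ 22.
  x = λ² - 11 - 3 = 484 - 14 ≡ 10; y = λ·(11 - 10) - 9 ≡ 13. → (10, 13)
5P: (10, 13) + (3, 17). λ = (17 - 13)/(3 - 10) ≡ 4/16 mod 23. 16⁻¹ ≡ 13 (mod 23), so λ ≡ 6.
  x = λ² - 10 - 3 = 36 - 13 ≡ 0; y = λ·(10 - 0) - 13 ≡ 1. → (0, 1)
6P: (0, 1) + (3, 17). λ = (17 - 1)/(3 - 0) ≡ 16/3 mod 23. 3⁻¹ ≡ 8 (mod 23) since 3·8 = 24 ≡ 1, so λ ≡ 13.
  x = λ² - 0 - 3 = 169 - 3 ≡ 5; y = λ·(0 - 5) - 1 ≡ 3. → (5, 3)
7P: (5, 3) + (3, 17). λ = (17 - 3)/(3 - 5) ≡ 14/21 mod 23. 21⁻¹ ≡ 11 (mod 23), so λ ≡ 16.
  x = λ² - 5 - 3 = 256 - 8 ≡ 18; y = λ·(5 - 18) - 3 ≡ 19. → (18, 19)
8P: (18, 19) + (3, 17). λ = (17 - 19)/(3 - 18) ≡ 21/8 mod 23. 8⁻¹ ≡ 3 (mod 23), so λ ≡ 17.
  x = λ² - 18 - 3 = 289 - 21 ≡ 15; y = λ·(18 - 15) - 19 ≡ 9. → (15, 9)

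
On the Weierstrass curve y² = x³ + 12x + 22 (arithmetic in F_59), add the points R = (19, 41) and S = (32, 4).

(19, 41) + (32, 4). λ = (4 - 41)/(32 - 19) ≡ 22/13 mod 59. 13⁻¹ ≡ 50 (mod 59), so λ ≡ 38.
  x = λ² - 19 - 32 = 1444 - 51 ≡ 36; y = λ·(19 - 36) - 41 ≡ 21. → (36, 21)

(36, 21)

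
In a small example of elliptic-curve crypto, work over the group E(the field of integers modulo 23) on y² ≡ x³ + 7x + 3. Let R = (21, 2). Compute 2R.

tangent at (21, 2): λ = (3·21² + 7)/(2·2) ≡ 19/4. 4⁻¹ ≡ 6 (mod 23) since 4·6 = 24 ≡ 1, so λ ≡ 19·6 ≡ 22.
  x = λ² - 21 - 21 = 484 - 42 ≡ 5; y = λ·(21 - 5) - 2 ≡ 5. → (5, 5)

(5, 5)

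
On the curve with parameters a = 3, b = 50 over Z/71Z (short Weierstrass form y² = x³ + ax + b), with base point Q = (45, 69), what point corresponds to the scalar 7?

(40, 25)

Double-and-add on 7 = (111)₂. Start with Q = (45, 69) for the leading 1-bit.
double: tangent at (45, 69): λ = (3·45² + 3)/(2·69) ≡ 43/67. 67⁻¹ ≡ 53 (mod 71) since 67·53 = 3551 ≡ 1, so λ ≡ 43·53 ≡ 7.
  x = λ² - 45 - 45 = 49 - 90 ≡ 30; y = λ·(45 - 30) - 69 ≡ 36. → (30, 36)
add Q: (30, 36) + (45, 69). λ = (69 - 36)/(45 - 30) ≡ 33/15 mod 71. 15⁻¹ ≡ 19 (mod 71) since 15·19 = 285 ≡ 1, so λ ≡ 59.
  x = λ² - 30 - 45 = 3481 - 75 ≡ 69; y = λ·(30 - 69) - 36 ≡ 6. → (69, 6)
double: tangent at (69, 6): λ = (3·69² + 3)/(2·6) ≡ 15/12. 12⁻¹ ≡ 6 (mod 71), so λ ≡ 15·6 ≡ 19.
  x = λ² - 69 - 69 = 361 - 138 ≡ 10; y = λ·(69 - 10) - 6 ≡ 50. → (10, 50)
add Q: (10, 50) + (45, 69). λ = (69 - 50)/(45 - 10) ≡ 19/35 mod 71. 35⁻¹ ≡ 69 (mod 71), so λ ≡ 33.
  x = λ² - 10 - 45 = 1089 - 55 ≡ 40; y = λ·(10 - 40) - 50 ≡ 25. → (40, 25)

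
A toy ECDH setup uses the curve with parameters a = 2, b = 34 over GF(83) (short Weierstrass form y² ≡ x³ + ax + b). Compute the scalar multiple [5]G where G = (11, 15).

Repeated addition: build up to 5G.
2G: tangent at (11, 15): λ = (3·11² + 2)/(2·15) ≡ 33/30. 30⁻¹ ≡ 36 (mod 83), so λ ≡ 33·36 ≡ 26.
  x = λ² - 11 - 11 = 676 - 22 ≡ 73; y = λ·(11 - 73) - 15 ≡ 33. → (73, 33)
3G: (73, 33) + (11, 15). λ = (15 - 33)/(11 - 73) ≡ 65/21 mod 83. 21⁻¹ ≡ 4 (mod 83), so λ ≡ 11.
  x = λ² - 73 - 11 = 121 - 84 ≡ 37; y = λ·(73 - 37) - 33 ≡ 31. → (37, 31)
4G: (37, 31) + (11, 15). λ = (15 - 31)/(11 - 37) ≡ 67/57 mod 83. 57⁻¹ ≡ 67 (mod 83) since 57·67 = 3819 ≡ 1, so λ ≡ 7.
  x = λ² - 37 - 11 = 49 - 48 ≡ 1; y = λ·(37 - 1) - 31 ≡ 55. → (1, 55)
5G: (1, 55) + (11, 15). λ = (15 - 55)/(11 - 1) ≡ 43/10 mod 83. 10⁻¹ ≡ 25 (mod 83), so λ ≡ 79.
  x = λ² - 1 - 11 = 6241 - 12 ≡ 4; y = λ·(1 - 4) - 55 ≡ 40. → (4, 40)

(4, 40)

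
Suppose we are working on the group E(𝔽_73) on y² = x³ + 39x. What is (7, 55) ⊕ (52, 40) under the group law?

(6, 42)

(7, 55) + (52, 40). λ = (40 - 55)/(52 - 7) ≡ 58/45 mod 73. 45⁻¹ ≡ 13 (mod 73), so λ ≡ 24.
  x = λ² - 7 - 52 = 576 - 59 ≡ 6; y = λ·(7 - 6) - 55 ≡ 42. → (6, 42)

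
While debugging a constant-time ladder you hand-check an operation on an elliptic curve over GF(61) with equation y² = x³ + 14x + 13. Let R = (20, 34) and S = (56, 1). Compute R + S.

(21, 33)

(20, 34) + (56, 1). λ = (1 - 34)/(56 - 20) ≡ 28/36 mod 61. 36⁻¹ ≡ 39 (mod 61), so λ ≡ 55.
  x = λ² - 20 - 56 = 3025 - 76 ≡ 21; y = λ·(20 - 21) - 34 ≡ 33. → (21, 33)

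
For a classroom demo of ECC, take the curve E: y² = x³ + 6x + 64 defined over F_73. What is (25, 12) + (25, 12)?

(69, 7)

tangent at (25, 12): λ = (3·25² + 6)/(2·12) ≡ 56/24. 24⁻¹ ≡ 70 (mod 73), so λ ≡ 56·70 ≡ 51.
  x = λ² - 25 - 25 = 2601 - 50 ≡ 69; y = λ·(25 - 69) - 12 ≡ 7. → (69, 7)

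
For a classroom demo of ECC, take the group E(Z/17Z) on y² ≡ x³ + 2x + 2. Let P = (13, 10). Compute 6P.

Double-and-add on 6 = (110)₂. Start with P = (13, 10) for the leading 1-bit.
double: tangent at (13, 10): λ = (3·13² + 2)/(2·10) ≡ 16/3. 3⁻¹ ≡ 6 (mod 17), so λ ≡ 16·6 ≡ 11.
  x = λ² - 13 - 13 = 121 - 26 ≡ 10; y = λ·(13 - 10) - 10 ≡ 6. → (10, 6)
add P: (10, 6) + (13, 10). λ = (10 - 6)/(13 - 10) ≡ 4/3 mod 17. 3⁻¹ ≡ 6 (mod 17), so λ ≡ 7.
  x = λ² - 10 - 13 = 49 - 23 ≡ 9; y = λ·(10 - 9) - 6 ≡ 1. → (9, 1)
double: tangent at (9, 1): λ = (3·9² + 2)/(2·1) ≡ 7/2. 2⁻¹ ≡ 9 (mod 17) since 2·9 = 18 ≡ 1, so λ ≡ 7·9 ≡ 12.
  x = λ² - 9 - 9 = 144 - 18 ≡ 7; y = λ·(9 - 7) - 1 ≡ 6. → (7, 6)

(7, 6)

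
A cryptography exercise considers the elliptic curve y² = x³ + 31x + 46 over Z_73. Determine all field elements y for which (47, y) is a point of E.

none

x³ + 31x + 46 = 105326 ≡ 60 (mod 73).
60 is a non-residue mod 73; no y exists.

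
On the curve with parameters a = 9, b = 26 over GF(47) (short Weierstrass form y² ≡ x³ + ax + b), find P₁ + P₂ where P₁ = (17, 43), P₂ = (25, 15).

(17, 43) + (25, 15). λ = (15 - 43)/(25 - 17) ≡ 19/8 mod 47. 8⁻¹ ≡ 6 (mod 47) since 8·6 = 48 ≡ 1, so λ ≡ 20.
  x = λ² - 17 - 25 = 400 - 42 ≡ 29; y = λ·(17 - 29) - 43 ≡ 46. → (29, 46)

(29, 46)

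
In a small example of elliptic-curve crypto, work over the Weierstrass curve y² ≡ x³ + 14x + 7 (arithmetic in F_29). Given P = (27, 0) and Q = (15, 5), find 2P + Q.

First 2P:
Repeated addition: build up to 2P.
2P: (27, 0) + (27, 0): same x and y₁ ≡ -y₂, so the sum is the point at infinity.
2P = the point at infinity.
Finally 2P + Q:
the point at infinity + (15, 5) = (15, 5) (identity).

(15, 5)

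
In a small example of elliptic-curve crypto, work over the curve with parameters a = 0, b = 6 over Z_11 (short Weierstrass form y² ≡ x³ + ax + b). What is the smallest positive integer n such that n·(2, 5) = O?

12

2P: tangent at (2, 5): λ = (3·2² + 0)/(2·5) ≡ 1/10. 10⁻¹ ≡ 10 (mod 11), so λ ≡ 1·10 ≡ 10.
  x = λ² - 2 - 2 = 100 - 4 ≡ 8; y = λ·(2 - 8) - 5 ≡ 1. → (8, 1)
3P: (8, 1) + (2, 5). λ = (5 - 1)/(2 - 8) ≡ 4/5 mod 11. 5⁻¹ ≡ 9 (mod 11) since 5·9 = 45 ≡ 1, so λ ≡ 3.
  x = λ² - 8 - 2 = 9 - 10 ≡ 10; y = λ·(8 - 10) - 1 ≡ 4. → (10, 4)
4P: (10, 4) + (2, 5). λ = (5 - 4)/(2 - 10) ≡ 1/3 mod 11. 3⁻¹ ≡ 4 (mod 11), so λ ≡ 4.
  x = λ² - 10 - 2 = 16 - 12 ≡ 4; y = λ·(10 - 4) - 4 ≡ 9. → (4, 9)
5P: (4, 9) + (2, 5). λ = (5 - 9)/(2 - 4) ≡ 7/9 mod 11. 9⁻¹ ≡ 5 (mod 11), so λ ≡ 2.
  x = λ² - 4 - 2 = 4 - 6 ≡ 9; y = λ·(4 - 9) - 9 ≡ 3. → (9, 3)
6P: (9, 3) + (2, 5). λ = (5 - 3)/(2 - 9) ≡ 2/4 mod 11. 4⁻¹ ≡ 3 (mod 11), so λ ≡ 6.
  x = λ² - 9 - 2 = 36 - 11 ≡ 3; y = λ·(9 - 3) - 3 ≡ 0. → (3, 0)
7P: (3, 0) + (2, 5). λ = (5 - 0)/(2 - 3) ≡ 5/10 mod 11. 10⁻¹ ≡ 10 (mod 11), so λ ≡ 6.
  x = λ² - 3 - 2 = 36 - 5 ≡ 9; y = λ·(3 - 9) - 0 ≡ 8. → (9, 8)
8P: (9, 8) + (2, 5). λ = (5 - 8)/(2 - 9) ≡ 8/4 mod 11. 4⁻¹ ≡ 3 (mod 11) since 4·3 = 12 ≡ 1, so λ ≡ 2.
  x = λ² - 9 - 2 = 4 - 11 ≡ 4; y = λ·(9 - 4) - 8 ≡ 2. → (4, 2)
9P: (4, 2) + (2, 5). λ = (5 - 2)/(2 - 4) ≡ 3/9 mod 11. 9⁻¹ ≡ 5 (mod 11), so λ ≡ 4.
  x = λ² - 4 - 2 = 16 - 6 ≡ 10; y = λ·(4 - 10) - 2 ≡ 7. → (10, 7)
10P: (10, 7) + (2, 5). λ = (5 - 7)/(2 - 10) ≡ 9/3 mod 11. 3⁻¹ ≡ 4 (mod 11) since 3·4 = 12 ≡ 1, so λ ≡ 3.
  x = λ² - 10 - 2 = 9 - 12 ≡ 8; y = λ·(10 - 8) - 7 ≡ 10. → (8, 10)
11P: (8, 10) + (2, 5). λ = (5 - 10)/(2 - 8) ≡ 6/5 mod 11. 5⁻¹ ≡ 9 (mod 11) since 5·9 = 45 ≡ 1, so λ ≡ 10.
  x = λ² - 8 - 2 = 100 - 10 ≡ 2; y = λ·(8 - 2) - 10 ≡ 6. → (2, 6)
12P: (2, 6) + (2, 5): same x and y₁ ≡ -y₂, so the sum is O.
12P = O, so the order is 12.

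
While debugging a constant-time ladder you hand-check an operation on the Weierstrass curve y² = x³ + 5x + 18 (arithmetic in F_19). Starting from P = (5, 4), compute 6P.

Repeated addition: build up to 6P.
2P: tangent at (5, 4): λ = (3·5² + 5)/(2·4) ≡ 4/8. 8⁻¹ ≡ 12 (mod 19), so λ ≡ 4·12 ≡ 10.
  x = λ² - 5 - 5 = 100 - 10 ≡ 14; y = λ·(5 - 14) - 4 ≡ 1. → (14, 1)
3P: (14, 1) + (5, 4). λ = (4 - 1)/(5 - 14) ≡ 3/10 mod 19. 10⁻¹ ≡ 2 (mod 19), so λ ≡ 6.
  x = λ² - 14 - 5 = 36 - 19 ≡ 17; y = λ·(14 - 17) - 1 ≡ 0. → (17, 0)
4P: (17, 0) + (5, 4). λ = (4 - 0)/(5 - 17) ≡ 4/7 mod 19. 7⁻¹ ≡ 11 (mod 19) since 7·11 = 77 ≡ 1, so λ ≡ 6.
  x = λ² - 17 - 5 = 36 - 22 ≡ 14; y = λ·(17 - 14) - 0 ≡ 18. → (14, 18)
5P: (14, 18) + (5, 4). λ = (4 - 18)/(5 - 14) ≡ 5/10 mod 19. 10⁻¹ ≡ 2 (mod 19), so λ ≡ 10.
  x = λ² - 14 - 5 = 100 - 19 ≡ 5; y = λ·(14 - 5) - 18 ≡ 15. → (5, 15)
6P: (5, 15) + (5, 4): same x and y₁ ≡ -y₂, so the sum is O.

O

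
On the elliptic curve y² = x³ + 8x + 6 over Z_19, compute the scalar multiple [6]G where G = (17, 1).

Repeated addition: build up to 6G.
2G: tangent at (17, 1): λ = (3·17² + 8)/(2·1) ≡ 1/2. 2⁻¹ ≡ 10 (mod 19) since 2·10 = 20 ≡ 1, so λ ≡ 1·10 ≡ 10.
  x = λ² - 17 - 17 = 100 - 34 ≡ 9; y = λ·(17 - 9) - 1 ≡ 3. → (9, 3)
3G: (9, 3) + (17, 1). λ = (1 - 3)/(17 - 9) ≡ 17/8 mod 19. 8⁻¹ ≡ 12 (mod 19) since 8·12 = 96 ≡ 1, so λ ≡ 14.
  x = λ² - 9 - 17 = 196 - 26 ≡ 18; y = λ·(9 - 18) - 3 ≡ 4. → (18, 4)
4G: (18, 4) + (17, 1). λ = (1 - 4)/(17 - 18) ≡ 16/18 mod 19. 18⁻¹ ≡ 18 (mod 19), so λ ≡ 3.
  x = λ² - 18 - 17 = 9 - 35 ≡ 12; y = λ·(18 - 12) - 4 ≡ 14. → (12, 14)
5G: (12, 14) + (17, 1). λ = (1 - 14)/(17 - 12) ≡ 6/5 mod 19. 5⁻¹ ≡ 4 (mod 19) since 5·4 = 20 ≡ 1, so λ ≡ 5.
  x = λ² - 12 - 17 = 25 - 29 ≡ 15; y = λ·(12 - 15) - 14 ≡ 9. → (15, 9)
6G: (15, 9) + (17, 1). λ = (1 - 9)/(17 - 15) ≡ 11/2 mod 19. 2⁻¹ ≡ 10 (mod 19), so λ ≡ 15.
  x = λ² - 15 - 17 = 225 - 32 ≡ 3; y = λ·(15 - 3) - 9 ≡ 0. → (3, 0)

(3, 0)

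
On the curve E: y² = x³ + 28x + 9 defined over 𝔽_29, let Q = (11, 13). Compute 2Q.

tangent at (11, 13): λ = (3·11² + 28)/(2·13) ≡ 14/26. 26⁻¹ ≡ 19 (mod 29) since 26·19 = 494 ≡ 1, so λ ≡ 14·19 ≡ 5.
  x = λ² - 11 - 11 = 25 - 22 ≡ 3; y = λ·(11 - 3) - 13 ≡ 27. → (3, 27)

(3, 27)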